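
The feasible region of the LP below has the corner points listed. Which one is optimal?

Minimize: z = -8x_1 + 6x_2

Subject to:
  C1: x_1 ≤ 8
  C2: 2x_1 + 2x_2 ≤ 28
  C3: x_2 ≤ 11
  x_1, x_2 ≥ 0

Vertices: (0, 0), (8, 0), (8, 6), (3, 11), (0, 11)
(8, 0) with z = -64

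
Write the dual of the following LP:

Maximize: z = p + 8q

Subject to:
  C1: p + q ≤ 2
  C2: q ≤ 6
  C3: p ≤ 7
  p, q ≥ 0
Minimize: z = 2y1 + 6y2 + 7y3

Subject to:
  C1: -y1 - y3 ≤ -1
  C2: -y1 - y2 ≤ -8
  y1, y2, y3 ≥ 0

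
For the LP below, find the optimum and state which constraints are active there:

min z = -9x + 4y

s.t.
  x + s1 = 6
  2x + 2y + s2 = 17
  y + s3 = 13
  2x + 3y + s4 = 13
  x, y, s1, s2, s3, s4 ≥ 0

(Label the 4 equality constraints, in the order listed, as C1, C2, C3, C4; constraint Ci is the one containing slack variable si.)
Optimal: x = 6, y = 0
Binding: C1, y ≥ 0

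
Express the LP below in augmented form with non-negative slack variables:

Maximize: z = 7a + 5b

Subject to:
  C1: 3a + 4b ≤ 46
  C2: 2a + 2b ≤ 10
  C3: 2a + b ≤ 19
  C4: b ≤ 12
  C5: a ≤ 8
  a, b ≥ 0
max z = 7a + 5b

s.t.
  3a + 4b + s1 = 46
  2a + 2b + s2 = 10
  2a + b + s3 = 19
  b + s4 = 12
  a + s5 = 8
  a, b, s1, s2, s3, s4, s5 ≥ 0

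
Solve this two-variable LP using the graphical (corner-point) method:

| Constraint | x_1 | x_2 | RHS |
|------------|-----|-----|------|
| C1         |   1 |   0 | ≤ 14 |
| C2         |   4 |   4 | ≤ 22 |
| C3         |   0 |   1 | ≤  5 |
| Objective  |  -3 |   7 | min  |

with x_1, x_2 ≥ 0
Each vertex is the intersection of two constraint boundaries that also satisfies all remaining constraints:
  x_1 = 0 and x_2 = 0 → (0, 0)
  4x_1 + 4x_2 = 22 and x_2 = 0 → (5.5, 0)
  4x_1 + 4x_2 = 22 and x_2 = 5 → (0.5, 5)
  x_2 = 5 and x_1 = 0 → (0, 5)

Evaluating z = -3x_1 + 7x_2 at each vertex:
  (0, 0): z = 0
  (5.5, 0): z = -16.5
  (0.5, 5): z = 33.5
  (0, 5): z = 35

The minimum is at (5.5, 0) with z = -16.5.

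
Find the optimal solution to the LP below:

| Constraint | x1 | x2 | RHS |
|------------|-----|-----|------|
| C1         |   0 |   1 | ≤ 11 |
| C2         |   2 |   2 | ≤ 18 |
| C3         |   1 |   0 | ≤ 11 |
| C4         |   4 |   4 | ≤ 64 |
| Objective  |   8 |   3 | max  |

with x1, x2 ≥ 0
Each vertex is the intersection of two constraint boundaries that also satisfies all remaining constraints:
  x1 = 0 and x2 = 0 → (0, 0)
  2x1 + 2x2 = 18 and x2 = 0 → (9, 0)
  2x1 + 2x2 = 18 and x1 = 0 → (0, 9)

Evaluating z = 8x1 + 3x2 at each vertex:
  (0, 0): z = 0
  (9, 0): z = 72
  (0, 9): z = 27

The maximum is at (9, 0) with z = 72.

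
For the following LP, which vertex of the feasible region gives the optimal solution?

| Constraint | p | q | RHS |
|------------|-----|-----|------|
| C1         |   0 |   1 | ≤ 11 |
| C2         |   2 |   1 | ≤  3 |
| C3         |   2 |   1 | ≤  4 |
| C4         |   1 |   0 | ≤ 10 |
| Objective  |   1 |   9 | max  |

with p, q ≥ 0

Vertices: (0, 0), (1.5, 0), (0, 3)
Evaluating z = p + 9q at each vertex:
  (0, 0): z = 0
  (1.5, 0): z = 1.5
  (0, 3): z = 27

The largest value is z = 27, attained at (0, 3).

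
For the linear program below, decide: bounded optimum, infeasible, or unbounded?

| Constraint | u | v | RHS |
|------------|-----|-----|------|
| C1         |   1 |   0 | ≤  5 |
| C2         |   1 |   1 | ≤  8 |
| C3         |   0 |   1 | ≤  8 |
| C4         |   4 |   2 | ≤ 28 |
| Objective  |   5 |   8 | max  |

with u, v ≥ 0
The point (0, 8) satisfies every constraint, so the LP is feasible; the constraints give u ≤ 5 and v ≤ 8, which with u, v ≥ 0 keep the feasible region inside a bounded box. A feasible, bounded LP attains a finite optimum at a vertex.

Evaluating z = 5u + 8v at each vertex:
  (0, 0): z = 0
  (5, 0): z = 25
  (5, 3): z = 49
  (0, 8): z = 64

Feasible with finite optimum z* = 64 at (0, 8).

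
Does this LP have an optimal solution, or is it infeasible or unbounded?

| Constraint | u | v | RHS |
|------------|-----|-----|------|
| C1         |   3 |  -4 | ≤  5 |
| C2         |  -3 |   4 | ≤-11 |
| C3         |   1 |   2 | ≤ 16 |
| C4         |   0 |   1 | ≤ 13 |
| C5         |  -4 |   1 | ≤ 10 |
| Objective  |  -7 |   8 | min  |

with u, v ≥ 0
C1 requires 3u - 4v ≤ 5, while C2 (-3u + 4v ≤ -11) is equivalent to 3u - 4v ≥ 11. Together they would need 11 ≤ 3u - 4v ≤ 5, which is impossible since 11 > 5. No point satisfies all constraints.

Infeasible — the constraint set is empty.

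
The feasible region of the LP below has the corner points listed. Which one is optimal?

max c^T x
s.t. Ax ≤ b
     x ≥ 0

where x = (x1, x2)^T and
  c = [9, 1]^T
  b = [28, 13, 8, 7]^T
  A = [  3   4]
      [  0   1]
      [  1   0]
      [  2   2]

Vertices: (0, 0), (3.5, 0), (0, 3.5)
Evaluating z = 9x1 + x2 at each vertex:
  (0, 0): z = 0
  (3.5, 0): z = 31.5
  (0, 3.5): z = 3.5

The largest value is z = 31.5, attained at (3.5, 0).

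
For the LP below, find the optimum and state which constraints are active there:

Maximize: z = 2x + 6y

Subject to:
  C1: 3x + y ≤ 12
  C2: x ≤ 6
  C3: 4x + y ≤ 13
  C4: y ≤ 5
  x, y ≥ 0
Optimal: x = 2, y = 5
Slack at optimum:
  C1: slack = 1
  C2: slack = 4
  C3: slack = 0 (binding)
  C4: slack = 0 (binding)
  x ≥ 0: x = 2
  y ≥ 0: y = 5
Binding constraints: C3, C4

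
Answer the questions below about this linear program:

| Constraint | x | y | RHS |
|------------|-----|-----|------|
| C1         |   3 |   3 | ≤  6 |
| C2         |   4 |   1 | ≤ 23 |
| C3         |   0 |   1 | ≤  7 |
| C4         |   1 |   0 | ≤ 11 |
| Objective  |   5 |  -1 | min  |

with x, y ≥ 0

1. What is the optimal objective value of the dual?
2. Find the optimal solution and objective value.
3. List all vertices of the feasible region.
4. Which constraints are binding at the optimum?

1. -2 (by strong duality, equal to the primal optimum)
2. x = 0, y = 2, z = -2
3. (0, 0), (2, 0), (0, 2)
4. C1, x ≥ 0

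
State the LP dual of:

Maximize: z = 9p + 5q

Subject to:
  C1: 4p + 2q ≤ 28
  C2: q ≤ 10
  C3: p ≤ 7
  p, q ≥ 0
Minimize: z = 28y1 + 10y2 + 7y3

Subject to:
  C1: -4y1 - y3 ≤ -9
  C2: -2y1 - y2 ≤ -5
  y1, y2, y3 ≥ 0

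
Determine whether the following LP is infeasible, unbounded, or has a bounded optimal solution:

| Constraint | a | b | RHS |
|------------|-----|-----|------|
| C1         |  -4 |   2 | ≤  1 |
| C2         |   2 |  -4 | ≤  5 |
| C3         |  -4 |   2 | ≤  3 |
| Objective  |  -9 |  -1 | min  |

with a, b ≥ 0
Feasible point: (0, 0) satisfies every constraint, so the LP is feasible.
Direction d = (1, 1): for each constraint row a, a·d ≤ 0 —
  (-4)(1) + (2)(1) = -2 ≤ 0
  (2)(1) + (-4)(1) = -2 ≤ 0
  (-4)(1) + (2)(1) = -2 ≤ 0
and d ≥ 0, so (0, 0) + t·d stays feasible for every t ≥ 0. Along this ray z = -9a - b changes by -10 per unit t, so z → −∞.

Unbounded — the objective can decrease without bound over the feasible region.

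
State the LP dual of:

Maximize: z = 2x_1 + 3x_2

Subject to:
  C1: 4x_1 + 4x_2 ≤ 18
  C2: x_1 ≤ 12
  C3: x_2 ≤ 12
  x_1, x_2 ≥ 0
Minimize: z = 18y1 + 12y2 + 12y3

Subject to:
  C1: -4y1 - y2 ≤ -2
  C2: -4y1 - y3 ≤ -3
  y1, y2, y3 ≥ 0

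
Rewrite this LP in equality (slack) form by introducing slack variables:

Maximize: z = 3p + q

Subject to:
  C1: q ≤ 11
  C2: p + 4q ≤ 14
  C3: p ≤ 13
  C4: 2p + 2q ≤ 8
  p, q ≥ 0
max z = 3p + q

s.t.
  q + s1 = 11
  p + 4q + s2 = 14
  p + s3 = 13
  2p + 2q + s4 = 8
  p, q, s1, s2, s3, s4 ≥ 0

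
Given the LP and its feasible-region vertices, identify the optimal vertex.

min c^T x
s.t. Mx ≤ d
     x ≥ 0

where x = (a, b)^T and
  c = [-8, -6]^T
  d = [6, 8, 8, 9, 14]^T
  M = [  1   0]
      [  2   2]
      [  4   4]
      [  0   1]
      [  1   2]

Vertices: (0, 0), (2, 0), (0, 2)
(2, 0) with z = -16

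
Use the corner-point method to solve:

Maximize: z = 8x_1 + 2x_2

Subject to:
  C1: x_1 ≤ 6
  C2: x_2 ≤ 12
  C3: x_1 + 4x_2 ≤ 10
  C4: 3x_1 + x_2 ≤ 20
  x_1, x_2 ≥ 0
x_1 = 6, x_2 = 1, z = 50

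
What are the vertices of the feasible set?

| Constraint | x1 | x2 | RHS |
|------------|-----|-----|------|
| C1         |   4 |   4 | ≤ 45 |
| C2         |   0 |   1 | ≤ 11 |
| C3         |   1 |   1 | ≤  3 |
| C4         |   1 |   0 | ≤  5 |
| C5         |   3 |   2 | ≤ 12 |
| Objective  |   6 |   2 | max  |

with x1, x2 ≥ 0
Each vertex is the intersection of two constraint boundaries that also satisfies all remaining constraints:
  x1 = 0 and x2 = 0 → (0, 0)
  x1 + x2 = 3 and x2 = 0 → (3, 0)
  x1 + x2 = 3 and x1 = 0 → (0, 3)

Vertices: (0, 0), (3, 0), (0, 3)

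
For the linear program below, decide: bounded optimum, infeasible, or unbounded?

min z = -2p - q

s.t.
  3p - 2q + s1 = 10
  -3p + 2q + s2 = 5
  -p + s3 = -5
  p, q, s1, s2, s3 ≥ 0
Feasible point: (5, 3) satisfies every constraint, so the LP is feasible.
Direction d = (2, 3): for each constraint row a, a·d ≤ 0 —
  (3)(2) + (-2)(3) = 0 ≤ 0
  (-3)(2) + (2)(3) = 0 ≤ 0
  (-1)(2) + (0)(3) = -2 ≤ 0
and d ≥ 0, so (5, 3) + t·d stays feasible for every t ≥ 0. Along this ray z = -2p - q changes by -7 per unit t, so z → −∞.

Unbounded — the objective can decrease without bound over the feasible region.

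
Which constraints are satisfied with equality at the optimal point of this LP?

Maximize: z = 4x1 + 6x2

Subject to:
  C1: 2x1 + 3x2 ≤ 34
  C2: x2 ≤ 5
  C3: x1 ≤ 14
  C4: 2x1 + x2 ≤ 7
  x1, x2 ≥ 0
Optimal: x1 = 1, x2 = 5
Binding: C2, C4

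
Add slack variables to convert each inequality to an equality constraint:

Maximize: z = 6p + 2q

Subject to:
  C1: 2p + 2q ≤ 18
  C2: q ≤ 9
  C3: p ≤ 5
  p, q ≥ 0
max z = 6p + 2q

s.t.
  2p + 2q + s1 = 18
  q + s2 = 9
  p + s3 = 5
  p, q, s1, s2, s3 ≥ 0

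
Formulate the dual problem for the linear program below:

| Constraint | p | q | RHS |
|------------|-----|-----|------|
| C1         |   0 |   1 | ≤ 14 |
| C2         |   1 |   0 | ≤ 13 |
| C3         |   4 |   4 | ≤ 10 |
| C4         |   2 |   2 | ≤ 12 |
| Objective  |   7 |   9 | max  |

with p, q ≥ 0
Minimize: z = 14y1 + 13y2 + 10y3 + 12y4

Subject to:
  C1: -y2 - 4y3 - 2y4 ≤ -7
  C2: -y1 - 4y3 - 2y4 ≤ -9
  y1, y2, y3, y4 ≥ 0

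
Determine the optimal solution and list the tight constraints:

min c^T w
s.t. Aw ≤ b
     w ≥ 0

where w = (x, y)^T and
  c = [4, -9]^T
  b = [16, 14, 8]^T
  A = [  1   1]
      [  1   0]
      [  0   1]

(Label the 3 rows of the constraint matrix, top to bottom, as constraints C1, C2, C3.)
Optimal: x = 0, y = 8
Slack at optimum:
  C1: slack = 8
  C2: slack = 14
  C3: slack = 0 (binding)
  x ≥ 0: x = 0 (binding)
  y ≥ 0: y = 8
Binding constraints: C3, x ≥ 0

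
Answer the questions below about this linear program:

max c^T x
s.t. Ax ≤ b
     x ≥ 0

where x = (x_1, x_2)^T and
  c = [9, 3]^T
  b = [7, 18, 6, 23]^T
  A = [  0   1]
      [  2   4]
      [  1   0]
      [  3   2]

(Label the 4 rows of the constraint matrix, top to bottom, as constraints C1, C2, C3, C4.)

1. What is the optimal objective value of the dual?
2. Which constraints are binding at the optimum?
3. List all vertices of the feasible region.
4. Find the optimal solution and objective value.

1. 58.5 (by strong duality, equal to the primal optimum)
2. C2, C3
3. (0, 0), (6, 0), (6, 1.5), (0, 4.5)
4. x_1 = 6, x_2 = 1.5, z = 58.5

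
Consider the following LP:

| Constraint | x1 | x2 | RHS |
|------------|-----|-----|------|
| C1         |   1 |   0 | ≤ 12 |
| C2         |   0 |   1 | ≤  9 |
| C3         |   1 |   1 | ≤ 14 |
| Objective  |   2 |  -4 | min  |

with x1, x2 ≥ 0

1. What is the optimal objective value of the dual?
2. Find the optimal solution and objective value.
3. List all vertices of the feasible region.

1. -36 (by strong duality, equal to the primal optimum)
2. x1 = 0, x2 = 9, z = -36
3. (0, 0), (12, 0), (12, 2), (5, 9), (0, 9)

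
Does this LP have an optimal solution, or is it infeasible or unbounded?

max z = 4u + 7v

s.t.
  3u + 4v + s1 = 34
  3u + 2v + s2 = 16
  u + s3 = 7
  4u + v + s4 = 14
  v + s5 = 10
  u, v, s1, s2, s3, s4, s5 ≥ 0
The point (0, 8) satisfies every constraint, so the LP is feasible; the constraints give u ≤ 7 and v ≤ 10, which with u, v ≥ 0 keep the feasible region inside a bounded box. A feasible, bounded LP attains a finite optimum at a vertex.

Evaluating z = 4u + 7v at each vertex:
  (0, 0): z = 0
  (3.5, 0): z = 14
  (2.4, 4.4): z = 40.4
  (0, 8): z = 56

The LP has an optimal solution: (0, 8) with z = 56.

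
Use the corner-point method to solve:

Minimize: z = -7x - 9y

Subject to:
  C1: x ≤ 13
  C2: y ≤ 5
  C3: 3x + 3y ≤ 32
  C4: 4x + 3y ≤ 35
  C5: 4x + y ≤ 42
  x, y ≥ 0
Each vertex is the intersection of two constraint boundaries that also satisfies all remaining constraints:
  x = 0 and y = 0 → (0, 0)
  4x + 3y = 35 and y = 0 → (8.75, 0)
  y = 5 and 4x + 3y = 35 → (5, 5)
  y = 5 and x = 0 → (0, 5)

Evaluating z = -7x - 9y at each vertex:
  (0, 0): z = 0
  (8.75, 0): z = -61.25
  (5, 5): z = -80
  (0, 5): z = -45

The minimum is at (5, 5) with z = -80.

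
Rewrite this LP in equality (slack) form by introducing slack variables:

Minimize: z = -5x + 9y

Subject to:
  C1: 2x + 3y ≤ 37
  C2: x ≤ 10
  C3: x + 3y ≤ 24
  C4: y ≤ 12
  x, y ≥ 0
min z = -5x + 9y

s.t.
  2x + 3y + s1 = 37
  x + s2 = 10
  x + 3y + s3 = 24
  y + s4 = 12
  x, y, s1, s2, s3, s4 ≥ 0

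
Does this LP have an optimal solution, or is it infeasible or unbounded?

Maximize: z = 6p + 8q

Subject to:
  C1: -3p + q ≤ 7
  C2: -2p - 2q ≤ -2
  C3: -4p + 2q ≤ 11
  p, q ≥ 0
Feasible point: (0, 1) satisfies every constraint, so the LP is feasible.
Direction d = (1, 0): for each constraint row a, a·d ≤ 0 —
  (-3)(1) + (1)(0) = -3 ≤ 0
  (-2)(1) + (-2)(0) = -2 ≤ 0
  (-4)(1) + (2)(0) = -4 ≤ 0
and d ≥ 0, so (0, 1) + t·d stays feasible for every t ≥ 0. Along this ray z = 6p + 8q changes by 6 per unit t, so z → +∞.

The LP is unbounded; z can be made arbitrarily large.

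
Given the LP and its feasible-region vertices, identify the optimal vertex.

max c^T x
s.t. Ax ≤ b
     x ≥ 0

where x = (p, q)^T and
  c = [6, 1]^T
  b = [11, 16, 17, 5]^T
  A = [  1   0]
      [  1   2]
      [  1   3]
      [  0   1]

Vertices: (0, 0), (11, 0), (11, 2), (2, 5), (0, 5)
Evaluating z = 6p + q at each vertex:
  (0, 0): z = 0
  (11, 0): z = 66
  (11, 2): z = 68
  (2, 5): z = 17
  (0, 5): z = 5

The largest value is z = 68, attained at (11, 2).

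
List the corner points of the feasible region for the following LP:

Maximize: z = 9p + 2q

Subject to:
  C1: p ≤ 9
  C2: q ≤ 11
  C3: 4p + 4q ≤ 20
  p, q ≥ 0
Each vertex is the intersection of two constraint boundaries that also satisfies all remaining constraints:
  p = 0 and q = 0 → (0, 0)
  4p + 4q = 20 and q = 0 → (5, 0)
  4p + 4q = 20 and p = 0 → (0, 5)

Vertices: (0, 0), (5, 0), (0, 5)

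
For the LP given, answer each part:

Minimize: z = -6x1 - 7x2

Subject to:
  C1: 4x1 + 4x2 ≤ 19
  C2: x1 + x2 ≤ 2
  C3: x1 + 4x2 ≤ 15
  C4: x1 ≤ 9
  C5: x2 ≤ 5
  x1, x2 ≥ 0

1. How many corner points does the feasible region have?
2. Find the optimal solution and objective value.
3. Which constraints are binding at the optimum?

1. 3
2. x1 = 0, x2 = 2, z = -14
3. C2, x1 ≥ 0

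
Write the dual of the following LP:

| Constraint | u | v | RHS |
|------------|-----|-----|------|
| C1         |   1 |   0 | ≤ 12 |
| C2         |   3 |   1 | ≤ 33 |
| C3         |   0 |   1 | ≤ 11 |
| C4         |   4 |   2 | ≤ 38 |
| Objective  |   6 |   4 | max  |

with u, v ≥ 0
Minimize: z = 12y1 + 33y2 + 11y3 + 38y4

Subject to:
  C1: -y1 - 3y2 - 4y4 ≤ -6
  C2: -y2 - y3 - 2y4 ≤ -4
  y1, y2, y3, y4 ≥ 0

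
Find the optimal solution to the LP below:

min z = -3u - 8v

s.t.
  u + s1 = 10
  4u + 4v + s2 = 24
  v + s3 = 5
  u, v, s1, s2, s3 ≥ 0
u = 1, v = 5, z = -43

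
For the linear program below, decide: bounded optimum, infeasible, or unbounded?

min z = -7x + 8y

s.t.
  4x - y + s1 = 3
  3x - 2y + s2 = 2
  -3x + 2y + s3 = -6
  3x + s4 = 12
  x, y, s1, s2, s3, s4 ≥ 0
The row 3x - 2y + s2 = 2 with s2 ≥ 0 requires 3x - 2y ≤ 2, while the row -3x + 2y + s3 = -6 with s3 ≥ 0 is equivalent to 3x - 2y ≥ 6. Together they would need 6 ≤ 3x - 2y ≤ 2, which is impossible since 6 > 2. No point satisfies all constraints.

Infeasible — the constraint set is empty.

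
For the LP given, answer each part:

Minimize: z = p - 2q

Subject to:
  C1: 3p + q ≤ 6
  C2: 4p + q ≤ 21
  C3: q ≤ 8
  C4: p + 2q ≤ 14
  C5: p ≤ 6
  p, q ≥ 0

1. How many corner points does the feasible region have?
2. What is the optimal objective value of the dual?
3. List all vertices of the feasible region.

1. 3
2. -12 (by strong duality, equal to the primal optimum)
3. (0, 0), (2, 0), (0, 6)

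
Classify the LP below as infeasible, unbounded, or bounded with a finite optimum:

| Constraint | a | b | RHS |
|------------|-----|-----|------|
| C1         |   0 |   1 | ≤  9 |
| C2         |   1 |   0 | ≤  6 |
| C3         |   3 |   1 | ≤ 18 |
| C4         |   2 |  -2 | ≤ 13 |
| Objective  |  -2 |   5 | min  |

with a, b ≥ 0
The point (6, 0) satisfies every constraint, so the LP is feasible; the constraints give a ≤ 6 and b ≤ 9, which with a, b ≥ 0 keep the feasible region inside a bounded box. A feasible, bounded LP attains a finite optimum at a vertex.

Evaluating z = -2a + 5b at each vertex:
  (0, 0): z = 0
  (6, 0): z = -12
  (3, 9): z = 39
  (0, 9): z = 45

Bounded optimum: z* = -12 at (6, 0).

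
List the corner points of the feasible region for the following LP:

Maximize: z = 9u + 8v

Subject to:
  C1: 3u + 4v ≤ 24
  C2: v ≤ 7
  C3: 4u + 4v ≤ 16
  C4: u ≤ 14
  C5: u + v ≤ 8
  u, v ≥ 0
Each vertex is the intersection of two constraint boundaries that also satisfies all remaining constraints:
  u = 0 and v = 0 → (0, 0)
  4u + 4v = 16 and v = 0 → (4, 0)
  4u + 4v = 16 and u = 0 → (0, 4)

Vertices: (0, 0), (4, 0), (0, 4)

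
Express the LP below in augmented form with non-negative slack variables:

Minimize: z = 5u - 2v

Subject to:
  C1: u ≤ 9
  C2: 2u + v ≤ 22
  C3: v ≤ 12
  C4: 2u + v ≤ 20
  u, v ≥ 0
min z = 5u - 2v

s.t.
  u + s1 = 9
  2u + v + s2 = 22
  v + s3 = 12
  2u + v + s4 = 20
  u, v, s1, s2, s3, s4 ≥ 0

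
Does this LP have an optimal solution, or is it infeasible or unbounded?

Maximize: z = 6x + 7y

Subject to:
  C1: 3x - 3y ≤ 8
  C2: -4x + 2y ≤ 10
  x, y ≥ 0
Feasible point: (0, 0) satisfies every constraint, so the LP is feasible.
Direction d = (1, 1): for each constraint row a, a·d ≤ 0 —
  (3)(1) + (-3)(1) = 0 ≤ 0
  (-4)(1) + (2)(1) = -2 ≤ 0
and d ≥ 0, so (0, 0) + t·d stays feasible for every t ≥ 0. Along this ray z = 6x + 7y changes by 13 per unit t, so z → +∞.

Unbounded — the objective can increase without bound over the feasible region.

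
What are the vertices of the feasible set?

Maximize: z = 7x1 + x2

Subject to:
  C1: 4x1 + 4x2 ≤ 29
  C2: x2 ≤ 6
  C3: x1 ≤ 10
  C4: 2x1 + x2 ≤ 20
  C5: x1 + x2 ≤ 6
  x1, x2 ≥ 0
Each vertex is the intersection of two constraint boundaries that also satisfies all remaining constraints:
  x1 = 0 and x2 = 0 → (0, 0)
  x1 + x2 = 6 and x2 = 0 → (6, 0)
  x2 = 6 and x1 + x2 = 6 → (0, 6)

Vertices: (0, 0), (6, 0), (0, 6)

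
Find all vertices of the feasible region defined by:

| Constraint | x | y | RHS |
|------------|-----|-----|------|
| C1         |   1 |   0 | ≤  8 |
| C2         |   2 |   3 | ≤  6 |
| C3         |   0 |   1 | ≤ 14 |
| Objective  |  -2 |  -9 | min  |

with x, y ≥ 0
Each vertex is the intersection of two constraint boundaries that also satisfies all remaining constraints:
  x = 0 and y = 0 → (0, 0)
  2x + 3y = 6 and y = 0 → (3, 0)
  2x + 3y = 6 and x = 0 → (0, 2)

Vertices: (0, 0), (3, 0), (0, 2)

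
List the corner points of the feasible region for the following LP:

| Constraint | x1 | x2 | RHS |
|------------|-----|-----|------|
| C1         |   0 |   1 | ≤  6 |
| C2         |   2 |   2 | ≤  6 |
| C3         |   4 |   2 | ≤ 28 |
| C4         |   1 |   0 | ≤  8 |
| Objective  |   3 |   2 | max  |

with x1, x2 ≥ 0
Each vertex is the intersection of two constraint boundaries that also satisfies all remaining constraints:
  x1 = 0 and x2 = 0 → (0, 0)
  2x1 + 2x2 = 6 and x2 = 0 → (3, 0)
  2x1 + 2x2 = 6 and x1 = 0 → (0, 3)

Vertices: (0, 0), (3, 0), (0, 3)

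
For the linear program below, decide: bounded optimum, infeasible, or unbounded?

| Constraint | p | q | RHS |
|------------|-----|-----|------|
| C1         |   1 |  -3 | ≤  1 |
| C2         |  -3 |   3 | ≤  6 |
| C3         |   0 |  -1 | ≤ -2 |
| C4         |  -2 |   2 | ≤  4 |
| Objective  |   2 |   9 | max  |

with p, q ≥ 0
Feasible point: (0, 2) satisfies every constraint, so the LP is feasible.
Direction d = (1, 1): for each constraint row a, a·d ≤ 0 —
  (1)(1) + (-3)(1) = -2 ≤ 0
  (-3)(1) + (3)(1) = 0 ≤ 0
  (0)(1) + (-1)(1) = -1 ≤ 0
  (-2)(1) + (2)(1) = 0 ≤ 0
and d ≥ 0, so (0, 2) + t·d stays feasible for every t ≥ 0. Along this ray z = 2p + 9q changes by 11 per unit t, so z → +∞.

The LP is unbounded; z can be made arbitrarily large.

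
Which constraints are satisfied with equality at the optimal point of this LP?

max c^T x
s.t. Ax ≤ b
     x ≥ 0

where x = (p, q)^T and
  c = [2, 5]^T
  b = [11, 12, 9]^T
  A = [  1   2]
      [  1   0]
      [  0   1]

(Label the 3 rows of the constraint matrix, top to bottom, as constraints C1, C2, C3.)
Optimal: p = 0, q = 5.5
Binding: C1, p ≥ 0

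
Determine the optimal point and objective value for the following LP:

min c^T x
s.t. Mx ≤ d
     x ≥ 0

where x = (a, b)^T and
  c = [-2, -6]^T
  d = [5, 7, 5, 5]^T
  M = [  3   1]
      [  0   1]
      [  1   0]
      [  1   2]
a = 0, b = 2.5, z = -15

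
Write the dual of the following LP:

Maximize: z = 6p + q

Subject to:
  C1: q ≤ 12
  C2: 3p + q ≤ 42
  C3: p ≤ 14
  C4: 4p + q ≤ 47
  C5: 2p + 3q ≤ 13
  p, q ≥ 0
Minimize: z = 12y1 + 42y2 + 14y3 + 47y4 + 13y5

Subject to:
  C1: -3y2 - y3 - 4y4 - 2y5 ≤ -6
  C2: -y1 - y2 - y4 - 3y5 ≤ -1
  y1, y2, y3, y4, y5 ≥ 0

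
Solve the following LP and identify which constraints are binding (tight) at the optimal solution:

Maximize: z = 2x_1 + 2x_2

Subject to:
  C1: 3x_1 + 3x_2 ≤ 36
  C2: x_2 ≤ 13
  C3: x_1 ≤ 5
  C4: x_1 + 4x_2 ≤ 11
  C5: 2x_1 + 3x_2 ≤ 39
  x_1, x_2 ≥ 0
Optimal: x_1 = 5, x_2 = 1.5
Slack at optimum:
  C1: slack = 16.5
  C2: slack = 11.5
  C3: slack = 0 (binding)
  C4: slack = 0 (binding)
  C5: slack = 24.5
  x_1 ≥ 0: x_1 = 5
  x_2 ≥ 0: x_2 = 1.5
Binding constraints: C3, C4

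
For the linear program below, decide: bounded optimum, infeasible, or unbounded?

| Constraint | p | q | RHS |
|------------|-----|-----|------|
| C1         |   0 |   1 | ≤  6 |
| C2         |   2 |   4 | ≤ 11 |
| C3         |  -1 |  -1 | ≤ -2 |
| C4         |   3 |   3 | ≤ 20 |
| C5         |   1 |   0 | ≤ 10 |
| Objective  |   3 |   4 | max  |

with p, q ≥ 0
The point (5.5, 0) satisfies every constraint, so the LP is feasible; the constraints give p ≤ 10 and q ≤ 6, which with p, q ≥ 0 keep the feasible region inside a bounded box. A feasible, bounded LP attains a finite optimum at a vertex.

Evaluating z = 3p + 4q at each vertex:
  (2, 0): z = 6
  (5.5, 0): z = 16.5
  (0, 2.75): z = 11
  (0, 2): z = 8

Feasible with finite optimum z* = 16.5 at (5.5, 0).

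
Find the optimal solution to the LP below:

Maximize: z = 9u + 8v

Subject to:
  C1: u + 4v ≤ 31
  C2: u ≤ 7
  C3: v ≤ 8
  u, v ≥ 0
Each vertex is the intersection of two constraint boundaries that also satisfies all remaining constraints:
  u = 0 and v = 0 → (0, 0)
  u = 7 and v = 0 → (7, 0)
  u + 4v = 31 and u = 7 → (7, 6)
  u + 4v = 31 and u = 0 → (0, 7.75)

Evaluating z = 9u + 8v at each vertex:
  (0, 0): z = 0
  (7, 0): z = 63
  (7, 6): z = 111
  (0, 7.75): z = 62

The maximum is at (7, 6) with z = 111.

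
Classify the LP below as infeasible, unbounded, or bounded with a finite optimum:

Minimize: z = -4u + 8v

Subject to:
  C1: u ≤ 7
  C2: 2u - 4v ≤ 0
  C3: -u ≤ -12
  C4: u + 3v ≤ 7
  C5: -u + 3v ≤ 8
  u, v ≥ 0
C1 requires u ≤ 7, while C3 (-u ≤ -12) is equivalent to u ≥ 12. Together they would need 12 ≤ u ≤ 7, which is impossible since 12 > 7. No point satisfies all constraints.

The feasible region is empty; the LP is infeasible.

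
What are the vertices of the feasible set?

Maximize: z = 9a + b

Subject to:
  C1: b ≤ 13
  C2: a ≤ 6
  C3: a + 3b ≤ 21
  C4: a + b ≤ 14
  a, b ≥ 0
Each vertex is the intersection of two constraint boundaries that also satisfies all remaining constraints:
  a = 0 and b = 0 → (0, 0)
  a = 6 and b = 0 → (6, 0)
  a = 6 and a + 3b = 21 → (6, 5)
  a + 3b = 21 and a = 0 → (0, 7)

Vertices: (0, 0), (6, 0), (6, 5), (0, 7)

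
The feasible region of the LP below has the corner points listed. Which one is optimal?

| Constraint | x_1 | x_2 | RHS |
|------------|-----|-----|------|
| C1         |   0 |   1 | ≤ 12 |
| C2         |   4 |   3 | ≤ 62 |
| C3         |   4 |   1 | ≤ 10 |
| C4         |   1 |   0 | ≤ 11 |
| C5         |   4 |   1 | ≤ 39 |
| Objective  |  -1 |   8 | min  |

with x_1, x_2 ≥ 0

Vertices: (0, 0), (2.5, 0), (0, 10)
(2.5, 0) with z = -2.5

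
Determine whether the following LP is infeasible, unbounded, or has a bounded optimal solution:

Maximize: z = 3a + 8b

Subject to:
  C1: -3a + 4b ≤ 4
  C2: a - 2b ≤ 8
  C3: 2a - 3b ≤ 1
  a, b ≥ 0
Feasible point: (0, 0) satisfies every constraint, so the LP is feasible.
Direction d = (4, 3): for each constraint row a, a·d ≤ 0 —
  (-3)(4) + (4)(3) = 0 ≤ 0
  (1)(4) + (-2)(3) = -2 ≤ 0
  (2)(4) + (-3)(3) = -1 ≤ 0
and d ≥ 0, so (0, 0) + t·d stays feasible for every t ≥ 0. Along this ray z = 3a + 8b changes by 36 per unit t, so z → +∞.

The LP is unbounded; z can be made arbitrarily large.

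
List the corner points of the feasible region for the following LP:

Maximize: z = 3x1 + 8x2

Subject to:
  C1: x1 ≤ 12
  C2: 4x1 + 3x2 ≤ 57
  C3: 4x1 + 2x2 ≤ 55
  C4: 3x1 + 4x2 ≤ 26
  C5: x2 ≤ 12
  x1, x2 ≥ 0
Each vertex is the intersection of two constraint boundaries that also satisfies all remaining constraints:
  x1 = 0 and x2 = 0 → (0, 0)
  3x1 + 4x2 = 26 and x2 = 0 → (8.667, 0)
  3x1 + 4x2 = 26 and x1 = 0 → (0, 6.5)

Vertices: (0, 0), (8.667, 0), (0, 6.5)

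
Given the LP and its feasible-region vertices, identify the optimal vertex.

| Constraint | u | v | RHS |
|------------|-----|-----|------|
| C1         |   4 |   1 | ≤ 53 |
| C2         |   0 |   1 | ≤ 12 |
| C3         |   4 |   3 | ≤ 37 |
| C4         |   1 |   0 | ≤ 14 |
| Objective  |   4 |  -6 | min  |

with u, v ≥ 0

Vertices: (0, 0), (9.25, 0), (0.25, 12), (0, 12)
(0, 12) with z = -72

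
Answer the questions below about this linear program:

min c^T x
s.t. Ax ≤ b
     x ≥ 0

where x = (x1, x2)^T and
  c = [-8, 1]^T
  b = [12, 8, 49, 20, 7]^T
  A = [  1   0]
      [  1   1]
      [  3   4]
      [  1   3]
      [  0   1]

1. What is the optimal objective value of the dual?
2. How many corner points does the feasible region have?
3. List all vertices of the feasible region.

1. -64 (by strong duality, equal to the primal optimum)
2. 4
3. (0, 0), (8, 0), (2, 6), (0, 6.667)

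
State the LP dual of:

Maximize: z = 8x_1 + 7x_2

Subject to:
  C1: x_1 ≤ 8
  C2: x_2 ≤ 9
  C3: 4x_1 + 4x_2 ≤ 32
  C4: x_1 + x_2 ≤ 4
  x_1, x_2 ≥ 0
Minimize: z = 8y1 + 9y2 + 32y3 + 4y4

Subject to:
  C1: -y1 - 4y3 - y4 ≤ -8
  C2: -y2 - 4y3 - y4 ≤ -7
  y1, y2, y3, y4 ≥ 0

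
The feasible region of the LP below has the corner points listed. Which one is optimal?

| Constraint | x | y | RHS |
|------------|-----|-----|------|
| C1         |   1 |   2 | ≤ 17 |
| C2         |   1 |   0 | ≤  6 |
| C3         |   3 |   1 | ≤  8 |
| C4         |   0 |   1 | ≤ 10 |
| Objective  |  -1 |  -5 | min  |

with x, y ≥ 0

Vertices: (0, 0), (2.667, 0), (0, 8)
Evaluating z = -x - 5y at each vertex:
  (0, 0): z = 0
  (2.667, 0): z = -2.667
  (0, 8): z = -40

The smallest value is z = -40, attained at (0, 8).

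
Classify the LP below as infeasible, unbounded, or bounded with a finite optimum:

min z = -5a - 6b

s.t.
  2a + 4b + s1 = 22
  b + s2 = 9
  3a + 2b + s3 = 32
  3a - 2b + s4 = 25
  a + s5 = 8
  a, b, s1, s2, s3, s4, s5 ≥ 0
The point (8, 1.5) satisfies every constraint, so the LP is feasible; the constraints give a ≤ 8 and b ≤ 9, which with a, b ≥ 0 keep the feasible region inside a bounded box. A feasible, bounded LP attains a finite optimum at a vertex.

Bounded optimum: z* = -49 at (8, 1.5).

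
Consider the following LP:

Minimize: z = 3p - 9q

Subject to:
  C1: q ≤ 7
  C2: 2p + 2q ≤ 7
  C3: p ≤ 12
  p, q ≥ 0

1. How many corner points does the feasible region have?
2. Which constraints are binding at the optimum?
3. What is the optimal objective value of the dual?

1. 3
2. C2, p ≥ 0
3. -31.5 (by strong duality, equal to the primal optimum)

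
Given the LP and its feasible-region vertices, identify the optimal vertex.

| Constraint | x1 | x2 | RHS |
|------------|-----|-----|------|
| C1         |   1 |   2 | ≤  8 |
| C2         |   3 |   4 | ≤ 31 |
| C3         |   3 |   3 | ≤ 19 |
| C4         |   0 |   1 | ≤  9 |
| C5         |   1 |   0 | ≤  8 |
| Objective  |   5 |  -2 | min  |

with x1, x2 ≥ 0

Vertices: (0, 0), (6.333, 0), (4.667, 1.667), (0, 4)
(0, 4) with z = -8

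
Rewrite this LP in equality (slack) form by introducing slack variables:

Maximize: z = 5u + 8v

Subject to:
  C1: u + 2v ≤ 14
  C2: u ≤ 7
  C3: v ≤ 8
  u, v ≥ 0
max z = 5u + 8v

s.t.
  u + 2v + s1 = 14
  u + s2 = 7
  v + s3 = 8
  u, v, s1, s2, s3 ≥ 0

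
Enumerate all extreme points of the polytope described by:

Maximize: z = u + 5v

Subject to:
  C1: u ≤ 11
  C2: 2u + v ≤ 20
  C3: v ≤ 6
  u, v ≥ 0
Each vertex is the intersection of two constraint boundaries that also satisfies all remaining constraints:
  u = 0 and v = 0 → (0, 0)
  2u + v = 20 and v = 0 → (10, 0)
  2u + v = 20 and v = 6 → (7, 6)
  v = 6 and u = 0 → (0, 6)

Vertices: (0, 0), (10, 0), (7, 6), (0, 6)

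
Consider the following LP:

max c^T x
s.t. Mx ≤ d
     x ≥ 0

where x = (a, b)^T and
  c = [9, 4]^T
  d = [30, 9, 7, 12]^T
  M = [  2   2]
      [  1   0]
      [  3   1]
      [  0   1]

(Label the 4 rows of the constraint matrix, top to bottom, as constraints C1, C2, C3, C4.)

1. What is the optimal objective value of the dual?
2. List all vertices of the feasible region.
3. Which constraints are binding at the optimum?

1. 28 (by strong duality, equal to the primal optimum)
2. (0, 0), (2.333, 0), (0, 7)
3. C3, a ≥ 0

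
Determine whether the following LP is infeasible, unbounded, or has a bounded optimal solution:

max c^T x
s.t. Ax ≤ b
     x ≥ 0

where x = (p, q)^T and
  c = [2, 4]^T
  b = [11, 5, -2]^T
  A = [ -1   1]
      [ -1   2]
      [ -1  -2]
Feasible point: (0, 1) satisfies every constraint, so the LP is feasible.
Direction d = (1, 0): for each constraint row a, a·d ≤ 0 —
  (-1)(1) + (1)(0) = -1 ≤ 0
  (-1)(1) + (2)(0) = -1 ≤ 0
  (-1)(1) + (-2)(0) = -1 ≤ 0
and d ≥ 0, so (0, 1) + t·d stays feasible for every t ≥ 0. Along this ray z = 2p + 4q changes by 2 per unit t, so z → +∞.

Unbounded: there is a feasible ray along which z → +∞.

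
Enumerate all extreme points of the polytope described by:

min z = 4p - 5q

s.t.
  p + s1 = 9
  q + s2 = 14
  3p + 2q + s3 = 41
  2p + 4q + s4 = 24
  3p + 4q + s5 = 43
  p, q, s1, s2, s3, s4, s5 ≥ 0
Each vertex is the intersection of two constraint boundaries that also satisfies all remaining constraints:
  p = 0 and q = 0 → (0, 0)
  p = 9 and q = 0 → (9, 0)
  p = 9 and 2p + 4q = 24 → (9, 1.5)
  2p + 4q = 24 and p = 0 → (0, 6)

Vertices: (0, 0), (9, 0), (9, 1.5), (0, 6)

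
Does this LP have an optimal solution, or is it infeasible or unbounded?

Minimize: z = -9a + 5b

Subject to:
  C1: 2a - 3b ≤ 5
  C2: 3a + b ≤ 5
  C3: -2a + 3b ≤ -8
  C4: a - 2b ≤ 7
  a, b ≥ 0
C1 requires 2a - 3b ≤ 5, while C3 (-2a + 3b ≤ -8) is equivalent to 2a - 3b ≥ 8. Together they would need 8 ≤ 2a - 3b ≤ 5, which is impossible since 8 > 5. No point satisfies all constraints.

The feasible region is empty; the LP is infeasible.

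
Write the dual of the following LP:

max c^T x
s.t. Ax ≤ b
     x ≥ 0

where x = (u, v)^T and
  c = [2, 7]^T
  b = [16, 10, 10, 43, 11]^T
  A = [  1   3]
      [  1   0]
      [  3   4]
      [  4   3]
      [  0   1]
Minimize: z = 16y1 + 10y2 + 10y3 + 43y4 + 11y5

Subject to:
  C1: -y1 - y2 - 3y3 - 4y4 ≤ -2
  C2: -3y1 - 4y3 - 3y4 - y5 ≤ -7
  y1, y2, y3, y4, y5 ≥ 0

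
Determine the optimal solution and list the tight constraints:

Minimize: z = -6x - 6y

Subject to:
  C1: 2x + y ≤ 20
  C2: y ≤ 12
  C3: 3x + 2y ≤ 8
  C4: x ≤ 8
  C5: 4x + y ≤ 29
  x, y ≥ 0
Optimal: x = 0, y = 4
Binding: C3, x ≥ 0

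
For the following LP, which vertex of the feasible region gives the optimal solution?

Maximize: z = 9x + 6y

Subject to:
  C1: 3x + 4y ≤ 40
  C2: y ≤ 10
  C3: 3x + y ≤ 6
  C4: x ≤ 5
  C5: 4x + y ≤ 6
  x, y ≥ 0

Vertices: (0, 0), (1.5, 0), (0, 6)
Evaluating z = 9x + 6y at each vertex:
  (0, 0): z = 0
  (1.5, 0): z = 13.5
  (0, 6): z = 36

The largest value is z = 36, attained at (0, 6).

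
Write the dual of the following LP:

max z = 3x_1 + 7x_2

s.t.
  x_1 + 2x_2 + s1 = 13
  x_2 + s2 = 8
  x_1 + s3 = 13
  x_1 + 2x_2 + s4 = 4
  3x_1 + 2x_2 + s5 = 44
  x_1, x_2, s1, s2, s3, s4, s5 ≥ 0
Minimize: z = 13y1 + 8y2 + 13y3 + 4y4 + 44y5

Subject to:
  C1: -y1 - y3 - y4 - 3y5 ≤ -3
  C2: -2y1 - y2 - 2y4 - 2y5 ≤ -7
  y1, y2, y3, y4, y5 ≥ 0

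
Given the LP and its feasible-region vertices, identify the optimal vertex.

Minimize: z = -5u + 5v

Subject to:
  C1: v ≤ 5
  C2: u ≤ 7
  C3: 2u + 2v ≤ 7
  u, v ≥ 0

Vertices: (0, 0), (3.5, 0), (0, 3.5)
(3.5, 0) with z = -17.5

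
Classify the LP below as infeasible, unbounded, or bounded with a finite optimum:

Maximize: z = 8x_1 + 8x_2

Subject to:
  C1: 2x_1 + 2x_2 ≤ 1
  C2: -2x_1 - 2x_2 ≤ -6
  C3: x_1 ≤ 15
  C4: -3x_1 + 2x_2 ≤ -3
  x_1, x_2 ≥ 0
C1 requires 2x_1 + 2x_2 ≤ 1, while C2 (-2x_1 - 2x_2 ≤ -6) is equivalent to 2x_1 + 2x_2 ≥ 6. Together they would need 6 ≤ 2x_1 + 2x_2 ≤ 1, which is impossible since 6 > 1. No point satisfies all constraints.

The feasible region is empty; the LP is infeasible.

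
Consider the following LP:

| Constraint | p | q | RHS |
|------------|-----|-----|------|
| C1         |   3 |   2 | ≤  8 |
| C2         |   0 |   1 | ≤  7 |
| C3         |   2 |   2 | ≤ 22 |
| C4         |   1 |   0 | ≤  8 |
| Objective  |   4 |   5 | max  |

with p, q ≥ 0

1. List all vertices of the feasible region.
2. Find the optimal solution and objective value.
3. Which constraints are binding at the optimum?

1. (0, 0), (2.667, 0), (0, 4)
2. p = 0, q = 4, z = 20
3. C1, p ≥ 0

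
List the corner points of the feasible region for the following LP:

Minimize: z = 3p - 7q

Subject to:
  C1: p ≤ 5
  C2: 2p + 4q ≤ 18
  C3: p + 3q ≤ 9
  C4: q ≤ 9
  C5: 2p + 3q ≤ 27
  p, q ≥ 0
Each vertex is the intersection of two constraint boundaries that also satisfies all remaining constraints:
  p = 0 and q = 0 → (0, 0)
  p = 5 and q = 0 → (5, 0)
  p = 5 and p + 3q = 9 → (5, 1.333)
  p + 3q = 9 and p = 0 → (0, 3)

Vertices: (0, 0), (5, 0), (5, 1.333), (0, 3)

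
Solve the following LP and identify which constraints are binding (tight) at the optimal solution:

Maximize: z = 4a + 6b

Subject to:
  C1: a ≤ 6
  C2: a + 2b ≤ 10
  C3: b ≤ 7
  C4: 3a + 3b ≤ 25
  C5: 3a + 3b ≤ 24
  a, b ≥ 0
Optimal: a = 6, b = 2
Binding: C1, C2, C5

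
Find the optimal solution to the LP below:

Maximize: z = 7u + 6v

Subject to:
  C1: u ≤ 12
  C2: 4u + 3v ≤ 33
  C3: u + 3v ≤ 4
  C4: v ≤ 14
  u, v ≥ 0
Each vertex is the intersection of two constraint boundaries that also satisfies all remaining constraints:
  u = 0 and v = 0 → (0, 0)
  u + 3v = 4 and v = 0 → (4, 0)
  u + 3v = 4 and u = 0 → (0, 1.333)

Evaluating z = 7u + 6v at each vertex:
  (0, 0): z = 0
  (4, 0): z = 28
  (0, 1.333): z = 8

The maximum is at (4, 0) with z = 28.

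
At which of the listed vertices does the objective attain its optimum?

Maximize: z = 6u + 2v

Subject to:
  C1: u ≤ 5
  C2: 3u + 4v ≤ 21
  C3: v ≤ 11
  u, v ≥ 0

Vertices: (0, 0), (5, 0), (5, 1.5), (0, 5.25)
(5, 1.5) with z = 33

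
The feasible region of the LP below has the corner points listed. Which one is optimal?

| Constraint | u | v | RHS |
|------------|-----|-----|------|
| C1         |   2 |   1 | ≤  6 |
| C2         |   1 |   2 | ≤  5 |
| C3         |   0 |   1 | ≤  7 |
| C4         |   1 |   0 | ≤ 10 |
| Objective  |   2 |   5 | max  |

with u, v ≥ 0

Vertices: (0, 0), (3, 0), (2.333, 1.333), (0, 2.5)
Evaluating z = 2u + 5v at each vertex:
  (0, 0): z = 0
  (3, 0): z = 6
  (2.333, 1.333): z = 11.33
  (0, 2.5): z = 12.5

The largest value is z = 12.5, attained at (0, 2.5).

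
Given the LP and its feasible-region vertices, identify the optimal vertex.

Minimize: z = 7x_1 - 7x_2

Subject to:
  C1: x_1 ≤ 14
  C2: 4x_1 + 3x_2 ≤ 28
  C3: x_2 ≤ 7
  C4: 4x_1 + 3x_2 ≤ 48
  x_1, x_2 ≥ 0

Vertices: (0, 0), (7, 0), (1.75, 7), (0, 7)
Evaluating z = 7x_1 - 7x_2 at each vertex:
  (0, 0): z = 0
  (7, 0): z = 49
  (1.75, 7): z = -36.75
  (0, 7): z = -49

The smallest value is z = -49, attained at (0, 7).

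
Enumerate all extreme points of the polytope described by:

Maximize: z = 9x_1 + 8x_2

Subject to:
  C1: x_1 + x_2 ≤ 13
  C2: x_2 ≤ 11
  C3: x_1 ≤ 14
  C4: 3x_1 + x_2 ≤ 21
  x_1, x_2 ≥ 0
Each vertex is the intersection of two constraint boundaries that also satisfies all remaining constraints:
  x_1 = 0 and x_2 = 0 → (0, 0)
  3x_1 + x_2 = 21 and x_2 = 0 → (7, 0)
  x_1 + x_2 = 13 and 3x_1 + x_2 = 21 → (4, 9)
  x_1 + x_2 = 13 and x_2 = 11 → (2, 11)
  x_2 = 11 and x_1 = 0 → (0, 11)

Vertices: (0, 0), (7, 0), (4, 9), (2, 11), (0, 11)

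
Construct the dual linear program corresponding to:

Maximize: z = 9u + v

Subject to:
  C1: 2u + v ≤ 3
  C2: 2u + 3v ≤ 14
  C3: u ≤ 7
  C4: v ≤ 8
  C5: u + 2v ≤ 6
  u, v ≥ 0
Minimize: z = 3y1 + 14y2 + 7y3 + 8y4 + 6y5

Subject to:
  C1: -2y1 - 2y2 - y3 - y5 ≤ -9
  C2: -y1 - 3y2 - y4 - 2y5 ≤ -1
  y1, y2, y3, y4, y5 ≥ 0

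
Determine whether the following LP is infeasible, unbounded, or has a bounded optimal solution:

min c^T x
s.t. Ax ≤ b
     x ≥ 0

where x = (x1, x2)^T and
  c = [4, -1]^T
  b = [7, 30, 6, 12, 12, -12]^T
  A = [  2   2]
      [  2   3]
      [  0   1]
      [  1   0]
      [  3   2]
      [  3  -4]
The point (0, 3.5) satisfies every constraint, so the LP is feasible; the constraints give x1 ≤ 12 and x2 ≤ 6, which with x1, x2 ≥ 0 keep the feasible region inside a bounded box. A feasible, bounded LP attains a finite optimum at a vertex.

The LP has an optimal solution: (0, 3.5) with z = -3.5.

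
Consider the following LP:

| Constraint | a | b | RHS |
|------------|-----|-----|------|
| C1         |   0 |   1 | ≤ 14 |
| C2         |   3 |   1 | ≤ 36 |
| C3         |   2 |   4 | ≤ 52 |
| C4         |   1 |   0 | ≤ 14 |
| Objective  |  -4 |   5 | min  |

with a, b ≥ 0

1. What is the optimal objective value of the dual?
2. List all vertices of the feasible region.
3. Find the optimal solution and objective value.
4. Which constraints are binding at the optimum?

1. -48 (by strong duality, equal to the primal optimum)
2. (0, 0), (12, 0), (9.2, 8.4), (0, 13)
3. a = 12, b = 0, z = -48
4. C2, b ≥ 0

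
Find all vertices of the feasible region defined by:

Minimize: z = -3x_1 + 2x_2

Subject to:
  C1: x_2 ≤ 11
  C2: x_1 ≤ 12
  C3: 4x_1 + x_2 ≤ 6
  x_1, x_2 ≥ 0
Each vertex is the intersection of two constraint boundaries that also satisfies all remaining constraints:
  x_1 = 0 and x_2 = 0 → (0, 0)
  4x_1 + x_2 = 6 and x_2 = 0 → (1.5, 0)
  4x_1 + x_2 = 6 and x_1 = 0 → (0, 6)

Vertices: (0, 0), (1.5, 0), (0, 6)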